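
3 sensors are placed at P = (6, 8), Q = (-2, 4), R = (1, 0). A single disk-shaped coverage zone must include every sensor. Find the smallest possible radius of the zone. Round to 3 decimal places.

4.794

Side lengths²: PQ² = 80, PR² = 89, QR² = 25.
Since PR² = 89 < 80 + 25 = 105, the triangle is acute, so the smallest enclosing circle is the circumcircle.
Circumcentre = (61/22, 49/11), r² = 11125/484.
r = √(11125/484) ≈ 4.794.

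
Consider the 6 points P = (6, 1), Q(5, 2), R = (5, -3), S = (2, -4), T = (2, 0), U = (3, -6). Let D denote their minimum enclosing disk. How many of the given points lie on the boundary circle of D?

The minimum enclosing circle of a finite set is fixed by two of the points (as a diameter) or three (as a circumcircle).
The farthest pair is Q–U with squared distance 68. The circle on this segment as diameter has centre (4, -2) and r² = 68/4 = 17.
Check P: distance² to centre = 13 ≤ 17, so it lies inside.
All remaining points lie in this disk, and no smaller disk contains both endpoints, so this is the minimum enclosing circle.
The points at distance exactly r from the centre are Q, U — 2 points.

2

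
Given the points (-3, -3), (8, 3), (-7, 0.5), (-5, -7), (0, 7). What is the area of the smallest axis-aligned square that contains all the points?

The bounding box has width 15 and height 14.
An axis-aligned square enclosing the set must have side ≥ max(width, height).
So the minimum side is max(15, 14) = 15.
Area = 15² = 225.

225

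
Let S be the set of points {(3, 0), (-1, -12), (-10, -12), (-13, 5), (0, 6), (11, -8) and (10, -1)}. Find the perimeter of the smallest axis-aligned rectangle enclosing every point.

Width = max x − min x = 11 − (-13) = 24.
Height = max y − min y = 6 − (-12) = 18.
Perimeter = 2(24 + 18) = 84.

84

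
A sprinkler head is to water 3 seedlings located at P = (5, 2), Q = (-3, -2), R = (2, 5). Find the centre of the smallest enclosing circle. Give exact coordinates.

(2/3, 2/3)

Side lengths²: PQ² = 80, PR² = 18, QR² = 74.
Since PQ² = 80 < 74 + 18 = 92, the triangle is acute, so the smallest enclosing circle is the circumcircle.
Circumcentre = (2/3, 2/3), r² = 185/9.
Centre = (2/3, 2/3).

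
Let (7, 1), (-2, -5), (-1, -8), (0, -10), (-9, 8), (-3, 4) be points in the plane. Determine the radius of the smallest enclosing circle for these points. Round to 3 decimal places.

10.183

By Welzl's lemma the MEC is supported by two points (diametrically opposite) or three points (on a circumcircle).
The minimum enclosing circle is determined by three boundary points: (7, 1), (0, -10), (-9, 8).
Their circumcentre is (-3.1, -0.3) with r² = 103.7.
The farthest remaining point (-1, -8) is at distance² 63.7 ≤ 103.7.
r = √(103.7) ≈ 10.183.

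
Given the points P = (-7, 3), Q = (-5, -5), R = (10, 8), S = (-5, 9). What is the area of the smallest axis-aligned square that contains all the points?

289

The bounding box has width 17 and height 14.
An axis-aligned square enclosing the set must have side ≥ max(width, height).
So the minimum side is max(17, 14) = 17.
Area = 17² = 289.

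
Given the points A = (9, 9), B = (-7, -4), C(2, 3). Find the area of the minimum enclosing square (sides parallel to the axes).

256

The bounding box has width 16 and height 13.
An axis-aligned square enclosing the set must have side ≥ max(width, height).
So the minimum side is max(16, 13) = 16.
Area = 16² = 256.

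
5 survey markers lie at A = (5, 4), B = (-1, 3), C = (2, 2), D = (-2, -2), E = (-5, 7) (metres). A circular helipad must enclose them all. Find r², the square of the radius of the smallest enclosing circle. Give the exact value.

46325/1458

A smallest enclosing disk is always determined by at most three of the input points on its boundary.
The minimum enclosing circle is determined by three boundary points: A, D, E.
Their circumcentre is (-11/18, 187/54) with r² = 46325/1458.
The farthest remaining point C is at distance² 13061/1458 ≤ 46325/1458.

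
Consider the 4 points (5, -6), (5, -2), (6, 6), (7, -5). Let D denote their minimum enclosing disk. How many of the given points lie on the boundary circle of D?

The minimum enclosing circle of a finite set is fixed by two of the points (as a diameter) or three (as a circumcircle).
The farthest pair is (5, -6)–(6, 6) with squared distance 145. The circle on this segment as diameter has centre (5.5, 0) and r² = 145/4 = 36.25.
Check (5, -2): distance² to centre = 4.25 ≤ 36.25, so it lies inside.
All remaining points lie in this disk, and no smaller disk contains both endpoints, so this is the minimum enclosing circle.
The points at distance exactly r from the centre are (5, -6), (6, 6) — 2 points.

2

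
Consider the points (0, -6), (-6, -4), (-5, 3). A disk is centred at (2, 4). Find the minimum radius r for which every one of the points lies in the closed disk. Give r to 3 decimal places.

The required radius is the distance from (2, 4) to the farthest point.
Squared distances: 104, 128, 50.
Maximum is 128, attained at (-6, -4).
r = √128 ≈ 11.314.

11.314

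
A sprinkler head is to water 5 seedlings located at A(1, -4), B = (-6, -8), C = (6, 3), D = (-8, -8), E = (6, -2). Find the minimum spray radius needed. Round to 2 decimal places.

8.90

A smallest enclosing disk is always determined by at most three of the input points on its boundary.
The farthest pair is C–D with squared distance 317. The circle on this segment as diameter has centre (-1, -2.5) and r² = 317/4 = 79.25.
Check A: distance² to centre = 6.25 ≤ 79.25, so it lies inside.
All remaining points lie in this disk, and no smaller disk contains both endpoints, so this is the minimum enclosing circle.
r = √(79.25) ≈ 8.90.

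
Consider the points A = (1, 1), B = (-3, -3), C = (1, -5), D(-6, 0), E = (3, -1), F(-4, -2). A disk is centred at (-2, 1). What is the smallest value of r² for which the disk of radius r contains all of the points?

45

The required radius is the distance from (-2, 1) to the farthest point.
Squared distances: 9, 17, 45, 17, 29, 13.
Maximum is 45, attained at C.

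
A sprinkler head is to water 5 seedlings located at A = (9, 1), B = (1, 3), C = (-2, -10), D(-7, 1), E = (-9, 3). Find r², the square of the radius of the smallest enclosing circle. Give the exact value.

The minimum enclosing circle is determined by three boundary points: A, C, E.
Their circumcentre is (-0.3, -0.7) with r² = 89.38.
The farthest remaining point D is at distance² 47.78 ≤ 89.38.

89.38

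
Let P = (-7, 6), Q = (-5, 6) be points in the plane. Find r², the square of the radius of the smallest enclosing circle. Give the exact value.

The smallest circle enclosing two points has them as diameter endpoints.
Centre = midpoint = (-6, 6); r² = |PQ|²/4 = 4/4 = 1.

1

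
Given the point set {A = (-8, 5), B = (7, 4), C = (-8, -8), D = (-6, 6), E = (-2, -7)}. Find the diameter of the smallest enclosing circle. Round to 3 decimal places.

The minimum enclosing circle is determined by three boundary points: A, B, C.
Their circumcentre is (-0.9, -1.5) with r² = 92.66.
The farthest remaining point D is at distance² 82.26 ≤ 92.66.
Diameter = 2r = 2√(92.66) ≈ 19.252.

19.252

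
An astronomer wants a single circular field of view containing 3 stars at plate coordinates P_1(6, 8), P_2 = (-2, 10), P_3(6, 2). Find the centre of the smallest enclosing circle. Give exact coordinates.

(2, 6)

Side lengths²: P_1P_2² = 68, P_1P_3² = 36, P_2P_3² = 128.
Since P_2P_3² = 128 ≥ 68 + 36 = 104, the angle opposite P_2P_3 is not acute, so the smallest enclosing circle has P_2P_3 as diameter.
Centre = midpoint of P_2P_3 = (2, 6), r² = 128/4 = 32.
Centre = (2, 6).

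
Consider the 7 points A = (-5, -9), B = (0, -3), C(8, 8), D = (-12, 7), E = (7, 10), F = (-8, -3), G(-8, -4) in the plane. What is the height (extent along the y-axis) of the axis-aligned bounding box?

max y = 10, min y = -9, so height = 19.

19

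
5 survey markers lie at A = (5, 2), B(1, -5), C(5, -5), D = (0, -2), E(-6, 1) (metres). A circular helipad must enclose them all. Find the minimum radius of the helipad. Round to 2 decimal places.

The minimum enclosing circle of a finite set is fixed by two of the points (as a diameter) or three (as a circumcircle).
The minimum enclosing circle is determined by three boundary points: A, C, E.
Their circumcentre is (-5/22, -1.5) with r² = 9577/242.
The farthest remaining point B is at distance² 3329/242 ≤ 9577/242.
r = √(9577/242) ≈ 6.29.

6.29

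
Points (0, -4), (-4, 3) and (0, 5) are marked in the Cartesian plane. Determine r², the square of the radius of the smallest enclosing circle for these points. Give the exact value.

20.3125

Call the three points A, B, C in the order given.
Side lengths²: AB² = 65, AC² = 81, BC² = 20.
Since AC² = 81 < 65 + 20 = 85, the triangle is acute, so the smallest enclosing circle is the circumcircle.
Circumcentre = (-0.25, 0.5), r² = 20.3125.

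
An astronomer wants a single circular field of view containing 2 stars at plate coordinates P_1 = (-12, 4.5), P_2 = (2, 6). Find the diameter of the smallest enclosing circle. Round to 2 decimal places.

14.08

The smallest circle enclosing two points has them as diameter endpoints.
Centre = midpoint = (-5, 5.25); r² = |P_1P_2|²/4 = 198.25/4 = 49.5625.
Diameter = 2r = 2√(49.5625) ≈ 14.08.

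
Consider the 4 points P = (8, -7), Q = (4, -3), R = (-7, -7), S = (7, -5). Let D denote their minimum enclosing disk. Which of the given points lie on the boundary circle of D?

P, R

By Welzl's lemma the MEC is supported by two points (diametrically opposite) or three points (on a circumcircle).
The farthest pair is P–R with squared distance 225. The circle on this segment as diameter has centre (0.5, -7) and r² = 225/4 = 56.25.
Check Q: distance² to centre = 28.25 ≤ 56.25, so it lies inside.
All remaining points lie in this disk, and no smaller disk contains both endpoints, so this is the minimum enclosing circle.
The points at distance exactly r from the centre are P, R — 2 points.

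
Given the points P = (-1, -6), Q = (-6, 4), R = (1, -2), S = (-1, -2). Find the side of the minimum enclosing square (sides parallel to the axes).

The bounding box has width 7 and height 10.
An axis-aligned square enclosing the set must have side ≥ max(width, height).
So the minimum side is max(7, 10) = 10.

10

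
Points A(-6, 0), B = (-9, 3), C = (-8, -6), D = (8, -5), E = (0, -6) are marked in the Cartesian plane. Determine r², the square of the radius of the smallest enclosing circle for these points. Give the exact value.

88.25

The minimum enclosing circle of a finite set is fixed by two of the points (as a diameter) or three (as a circumcircle).
The farthest pair is B–D with squared distance 353. The circle on this segment as diameter has centre (-0.5, -1) and r² = 353/4 = 88.25.
Check A: distance² to centre = 31.25 ≤ 88.25, so it lies inside.
All remaining points lie in this disk, and no smaller disk contains both endpoints, so this is the minimum enclosing circle.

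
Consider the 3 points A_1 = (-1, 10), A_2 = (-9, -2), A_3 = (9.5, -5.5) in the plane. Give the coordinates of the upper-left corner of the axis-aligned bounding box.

(-9, 10)

x-range [-9, 9.5], y-range [-5.5, 10].
The upper-left corner is (-9, 10).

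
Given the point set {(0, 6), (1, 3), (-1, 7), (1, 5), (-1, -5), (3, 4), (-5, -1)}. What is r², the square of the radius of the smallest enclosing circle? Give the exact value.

36

The minimum enclosing circle of a finite set is fixed by two of the points (as a diameter) or three (as a circumcircle).
The farthest pair is (-1, 7)–(-1, -5) with squared distance 144. The circle on this segment as diameter has centre (-1, 1) and r² = 144/4 = 36.
Check (0, 6): distance² to centre = 26 ≤ 36, so it lies inside.
All remaining points lie in this disk, and no smaller disk contains both endpoints, so this is the minimum enclosing circle.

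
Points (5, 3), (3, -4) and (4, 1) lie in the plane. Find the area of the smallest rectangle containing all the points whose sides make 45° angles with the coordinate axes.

In coordinates u = x + y, v = x − y the rectangle is axis-aligned; the map (x,y)→(u,v) scales areas by 2.
u-values: 8, -1, 5; range = 8 − (-1) = 9.
v-values: 2, 7, 3; range = 7 − 2 = 5.
Area = (9 × 5) / 2 = 22.5.

22.5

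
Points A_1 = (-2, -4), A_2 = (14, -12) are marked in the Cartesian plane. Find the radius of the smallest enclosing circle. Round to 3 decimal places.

8.944

The smallest circle enclosing two points has them as diameter endpoints.
Centre = midpoint = (6, -8); r² = |A_1A_2|²/4 = 320/4 = 80.
r = √80 ≈ 8.944.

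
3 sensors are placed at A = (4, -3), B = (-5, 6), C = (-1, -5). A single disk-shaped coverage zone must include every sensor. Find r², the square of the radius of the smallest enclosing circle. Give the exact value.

3973/98

Side lengths²: AB² = 162, AC² = 29, BC² = 137.
Since AB² = 162 < 137 + 29 = 166, the triangle is acute, so the smallest enclosing circle is the circumcircle.
Circumcentre = (-9/14, 19/14), r² = 3973/98.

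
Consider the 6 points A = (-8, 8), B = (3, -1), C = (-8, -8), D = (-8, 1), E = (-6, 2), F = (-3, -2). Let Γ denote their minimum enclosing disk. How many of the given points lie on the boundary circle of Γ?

3

The minimum enclosing circle is determined by three boundary points: A, B, C.
Their circumcentre is (-59/11, 0) with r² = 8585/121.
The farthest remaining point F is at distance² 1160/121 ≤ 8585/121.
The points at distance exactly r from the centre are A, B, C — 3 points.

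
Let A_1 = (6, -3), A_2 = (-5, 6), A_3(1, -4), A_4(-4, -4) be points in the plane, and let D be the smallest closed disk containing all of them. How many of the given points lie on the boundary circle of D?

3

A smallest enclosing disk is always determined by at most three of the input points on its boundary.
The farthest pair is A_1–A_2 with squared distance 202. The circle on this segment as diameter has centre (0.5, 1.5) and r² = 202/4 = 50.5.
Check A_3: distance² to centre = 30.5 ≤ 50.5, so it lies inside.
All remaining points lie in this disk, and no smaller disk contains both endpoints, so this is the minimum enclosing circle.
The points at distance exactly r from the centre are A_1, A_2, A_4 — 3 points.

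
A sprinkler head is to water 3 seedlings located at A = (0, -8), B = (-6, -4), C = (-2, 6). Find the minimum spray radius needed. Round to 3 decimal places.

7.071

Side lengths²: AB² = 52, AC² = 200, BC² = 116.
Since AC² = 200 ≥ 116 + 52 = 168, the angle opposite AC is not acute, so the smallest enclosing circle has AC as diameter.
Centre = midpoint of AC = (-1, -1), r² = 200/4 = 50.
r = √50 ≈ 7.071.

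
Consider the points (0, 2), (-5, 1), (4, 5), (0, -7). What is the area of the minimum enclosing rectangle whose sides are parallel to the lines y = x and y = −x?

104

In coordinates u = x + y, v = x − y the rectangle is axis-aligned; the map (x,y)→(u,v) scales areas by 2.
u-values: 2, -4, 9, -7; range = 9 − (-7) = 16.
v-values: -2, -6, -1, 7; range = 7 − (-6) = 13.
Area = (16 × 13) / 2 = 104.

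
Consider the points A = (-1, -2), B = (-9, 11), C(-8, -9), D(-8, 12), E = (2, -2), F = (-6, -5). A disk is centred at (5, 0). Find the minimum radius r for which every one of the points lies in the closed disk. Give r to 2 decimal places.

17.80

The required radius is the distance from (5, 0) to the farthest point.
Squared distances: 40, 317, 250, 313, 13, 146.
Maximum is 317, attained at B.
r = √317 ≈ 17.80.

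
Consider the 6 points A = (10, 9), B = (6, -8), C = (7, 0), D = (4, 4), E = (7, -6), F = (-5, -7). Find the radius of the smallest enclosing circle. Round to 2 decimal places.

10.97

A smallest enclosing disk is always determined by at most three of the input points on its boundary.
The farthest pair is A–F with squared distance 481. The circle on this segment as diameter has centre (2.5, 1) and r² = 481/4 = 120.25.
Check B: distance² to centre = 93.25 ≤ 120.25, so it lies inside.
All remaining points lie in this disk, and no smaller disk contains both endpoints, so this is the minimum enclosing circle.
r = √(120.25) ≈ 10.97.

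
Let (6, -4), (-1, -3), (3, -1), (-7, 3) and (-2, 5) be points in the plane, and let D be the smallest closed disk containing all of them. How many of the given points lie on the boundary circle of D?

2

The minimum enclosing circle of a finite set is fixed by two of the points (as a diameter) or three (as a circumcircle).
The farthest pair is (6, -4)–(-7, 3) with squared distance 218. The circle on this segment as diameter has centre (-0.5, -0.5) and r² = 218/4 = 54.5.
Check (-1, -3): distance² to centre = 6.5 ≤ 54.5, so it lies inside.
All remaining points lie in this disk, and no smaller disk contains both endpoints, so this is the minimum enclosing circle.
The points at distance exactly r from the centre are (6, -4), (-7, 3) — 2 points.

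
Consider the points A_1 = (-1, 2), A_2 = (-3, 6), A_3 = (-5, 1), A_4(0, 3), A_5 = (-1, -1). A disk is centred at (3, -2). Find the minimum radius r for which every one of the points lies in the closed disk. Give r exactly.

The required radius is the distance from (3, -2) to the farthest point.
Squared distances: 32, 100, 73, 34, 17.
Maximum is 100, attained at A_2.
r = √100 = 10.

10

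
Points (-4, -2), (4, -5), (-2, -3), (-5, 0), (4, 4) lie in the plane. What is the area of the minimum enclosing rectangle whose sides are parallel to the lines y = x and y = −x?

In coordinates u = x + y, v = x − y the rectangle is axis-aligned; the map (x,y)→(u,v) scales areas by 2.
u-values: -6, -1, -5, -5, 8; range = 8 − (-6) = 14.
v-values: -2, 9, 1, -5, 0; range = 9 − (-5) = 14.
Area = (14 × 14) / 2 = 98.

98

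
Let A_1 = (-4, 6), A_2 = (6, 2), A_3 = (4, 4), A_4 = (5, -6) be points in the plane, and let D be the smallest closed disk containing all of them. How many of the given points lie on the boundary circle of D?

By Welzl's lemma the MEC is supported by two points (diametrically opposite) or three points (on a circumcircle).
The farthest pair is A_1–A_4 with squared distance 225. The circle on this segment as diameter has centre (0.5, 0) and r² = 225/4 = 56.25.
Check A_2: distance² to centre = 34.25 ≤ 56.25, so it lies inside.
All remaining points lie in this disk, and no smaller disk contains both endpoints, so this is the minimum enclosing circle.
The points at distance exactly r from the centre are A_1, A_4 — 2 points.

2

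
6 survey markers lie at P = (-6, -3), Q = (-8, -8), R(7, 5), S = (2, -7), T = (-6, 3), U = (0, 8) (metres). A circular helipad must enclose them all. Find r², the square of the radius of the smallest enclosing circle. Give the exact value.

98.5

The farthest pair is Q–R with squared distance 394. The circle on this segment as diameter has centre (-0.5, -1.5) and r² = 394/4 = 98.5.
Check P: distance² to centre = 32.5 ≤ 98.5, so it lies inside.
All remaining points lie in this disk, and no smaller disk contains both endpoints, so this is the minimum enclosing circle.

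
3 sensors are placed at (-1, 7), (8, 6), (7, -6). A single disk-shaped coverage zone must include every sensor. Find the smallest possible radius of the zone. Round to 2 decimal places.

7.63

Call the three points A, B, C in the order given.
Side lengths²: AB² = 82, AC² = 233, BC² = 145.
Since AC² = 233 ≥ 145 + 82 = 227, the angle opposite AC is not acute, so the smallest enclosing circle has AC as diameter.
Centre = midpoint of AC = (3, 0.5), r² = 233/4 = 58.25.
r = √(58.25) ≈ 7.63.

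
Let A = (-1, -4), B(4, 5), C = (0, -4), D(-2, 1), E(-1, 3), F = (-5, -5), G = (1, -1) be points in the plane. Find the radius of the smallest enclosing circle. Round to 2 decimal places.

By Welzl's lemma the MEC is supported by two points (diametrically opposite) or three points (on a circumcircle).
The farthest pair is B–F with squared distance 181. The circle on this segment as diameter has centre (-0.5, 0) and r² = 181/4 = 45.25.
Check A: distance² to centre = 16.25 ≤ 45.25, so it lies inside.
All remaining points lie in this disk, and no smaller disk contains both endpoints, so this is the minimum enclosing circle.
r = √(45.25) ≈ 6.73.

6.73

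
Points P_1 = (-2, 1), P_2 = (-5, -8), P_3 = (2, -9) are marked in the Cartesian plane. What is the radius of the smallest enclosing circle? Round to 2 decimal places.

5.47

Side lengths²: P_1P_2² = 90, P_1P_3² = 116, P_2P_3² = 50.
Since P_1P_3² = 116 < 90 + 50 = 140, the triangle is acute, so the smallest enclosing circle is the circumcircle.
Circumcentre = (-10/11, -48/11), r² = 3625/121.
r = √(3625/121) ≈ 5.47.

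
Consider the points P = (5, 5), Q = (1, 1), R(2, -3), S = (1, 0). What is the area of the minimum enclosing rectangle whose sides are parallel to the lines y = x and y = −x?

27.5

In coordinates u = x + y, v = x − y the rectangle is axis-aligned; the map (x,y)→(u,v) scales areas by 2.
u-values: 10, 2, -1, 1; range = 10 − (-1) = 11.
v-values: 0, 0, 5, 1; range = 5 − 0 = 5.
Area = (11 × 5) / 2 = 27.5.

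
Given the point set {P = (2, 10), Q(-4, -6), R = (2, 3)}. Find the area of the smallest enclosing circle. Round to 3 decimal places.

Side lengths²: PQ² = 292, PR² = 49, QR² = 117.
Since PQ² = 292 ≥ 117 + 49 = 166, the angle opposite PQ is not acute, so the smallest enclosing circle has PQ as diameter.
Centre = midpoint of PQ = (-1, 2), r² = 292/4 = 73.
Area = π·r² = π·73 ≈ 229.336.

229.336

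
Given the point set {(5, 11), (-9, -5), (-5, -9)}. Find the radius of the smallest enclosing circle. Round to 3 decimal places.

Call the three points A, B, C in the order given.
Side lengths²: AB² = 452, AC² = 500, BC² = 32.
Since AC² = 500 ≥ 452 + 32 = 484, the angle opposite AC is not acute, so the smallest enclosing circle has AC as diameter.
Centre = midpoint of AC = (0, 1), r² = 500/4 = 125.
r = √125 ≈ 11.180.

11.180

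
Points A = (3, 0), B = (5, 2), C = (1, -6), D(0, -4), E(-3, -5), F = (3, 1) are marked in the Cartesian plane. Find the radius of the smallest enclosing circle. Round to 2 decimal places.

5.32

By Welzl's lemma the MEC is supported by two points (diametrically opposite) or three points (on a circumcircle).
The farthest pair is B–E with squared distance 113. The circle on this segment as diameter has centre (1, -1.5) and r² = 113/4 = 28.25.
Check A: distance² to centre = 6.25 ≤ 28.25, so it lies inside.
All remaining points lie in this disk, and no smaller disk contains both endpoints, so this is the minimum enclosing circle.
r = √(28.25) ≈ 5.32.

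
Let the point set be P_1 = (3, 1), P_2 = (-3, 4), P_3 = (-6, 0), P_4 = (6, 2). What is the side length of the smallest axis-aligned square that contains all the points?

12

The bounding box has width 12 and height 4.
An axis-aligned square enclosing the set must have side ≥ max(width, height).
So the minimum side is max(12, 4) = 12.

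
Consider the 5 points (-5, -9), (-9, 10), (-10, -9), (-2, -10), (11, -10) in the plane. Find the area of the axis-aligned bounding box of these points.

420

x ranges over [-10, 11], width 21.
y ranges over [-10, 10], height 20.
Area = 21 × 20 = 420.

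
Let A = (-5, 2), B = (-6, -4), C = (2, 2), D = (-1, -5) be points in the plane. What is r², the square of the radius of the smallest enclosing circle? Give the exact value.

25

The farthest pair is B–C with squared distance 100. The circle on this segment as diameter has centre (-2, -1) and r² = 100/4 = 25.
Check A: distance² to centre = 18 ≤ 25, so it lies inside.
All remaining points lie in this disk, and no smaller disk contains both endpoints, so this is the minimum enclosing circle.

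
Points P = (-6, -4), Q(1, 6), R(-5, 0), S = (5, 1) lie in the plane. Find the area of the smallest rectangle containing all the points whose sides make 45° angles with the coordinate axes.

76.5

In coordinates u = x + y, v = x − y the rectangle is axis-aligned; the map (x,y)→(u,v) scales areas by 2.
u-values: -10, 7, -5, 6; range = 7 − (-10) = 17.
v-values: -2, -5, -5, 4; range = 4 − (-5) = 9.
Area = (17 × 9) / 2 = 76.5.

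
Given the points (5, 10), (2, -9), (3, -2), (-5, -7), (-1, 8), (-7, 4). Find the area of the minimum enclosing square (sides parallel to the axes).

361

The bounding box has width 12 and height 19.
An axis-aligned square enclosing the set must have side ≥ max(width, height).
So the minimum side is max(12, 19) = 19.
Area = 19² = 361.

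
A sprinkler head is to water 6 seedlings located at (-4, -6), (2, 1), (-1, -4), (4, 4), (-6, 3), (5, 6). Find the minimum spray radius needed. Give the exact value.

The farthest pair is (-4, -6)–(5, 6) with squared distance 225. The circle on this segment as diameter has centre (0.5, 0) and r² = 225/4 = 56.25.
Check (2, 1): distance² to centre = 3.25 ≤ 56.25, so it lies inside.
All remaining points lie in this disk, and no smaller disk contains both endpoints, so this is the minimum enclosing circle.
r = √(56.25) = 7.5.

7.5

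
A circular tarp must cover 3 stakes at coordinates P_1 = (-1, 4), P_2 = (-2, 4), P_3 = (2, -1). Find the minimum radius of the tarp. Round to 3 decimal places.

Side lengths²: P_1P_2² = 1, P_1P_3² = 34, P_2P_3² = 41.
Since P_2P_3² = 41 ≥ 34 + 1 = 35, the angle opposite P_2P_3 is not acute, so the smallest enclosing circle has P_2P_3 as diameter.
Centre = midpoint of P_2P_3 = (0, 1.5), r² = 41/4 = 10.25.
r = √(10.25) ≈ 3.202.

3.202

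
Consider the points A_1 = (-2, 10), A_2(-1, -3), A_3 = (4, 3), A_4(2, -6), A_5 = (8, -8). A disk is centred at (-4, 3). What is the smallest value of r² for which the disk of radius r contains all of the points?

The required radius is the distance from (-4, 3) to the farthest point.
Squared distances: 53, 45, 64, 117, 265.
Maximum is 265, attained at A_5.

265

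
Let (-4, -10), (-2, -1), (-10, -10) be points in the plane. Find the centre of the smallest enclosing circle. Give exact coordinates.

(-6, -5.5)

Call the three points A, B, C in the order given.
Side lengths²: AB² = 85, AC² = 36, BC² = 145.
Since BC² = 145 ≥ 85 + 36 = 121, the angle opposite BC is not acute, so the smallest enclosing circle has BC as diameter.
Centre = midpoint of BC = (-6, -5.5), r² = 145/4 = 36.25.
Centre = (-6, -5.5).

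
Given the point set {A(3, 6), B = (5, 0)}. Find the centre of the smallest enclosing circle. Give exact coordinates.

(4, 3)

The smallest circle enclosing two points has them as diameter endpoints.
Centre = midpoint = (4, 3); r² = |AB|²/4 = 40/4 = 10.
Centre = (4, 3).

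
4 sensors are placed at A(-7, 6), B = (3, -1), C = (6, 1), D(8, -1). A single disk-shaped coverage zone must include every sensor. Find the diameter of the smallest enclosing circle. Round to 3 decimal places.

16.553

A smallest enclosing disk is always determined by at most three of the input points on its boundary.
The farthest pair is A–D with squared distance 274. The circle on this segment as diameter has centre (0.5, 2.5) and r² = 274/4 = 68.5.
Check B: distance² to centre = 18.5 ≤ 68.5, so it lies inside.
All remaining points lie in this disk, and no smaller disk contains both endpoints, so this is the minimum enclosing circle.
Diameter = 2r = 2√(68.5) ≈ 16.553.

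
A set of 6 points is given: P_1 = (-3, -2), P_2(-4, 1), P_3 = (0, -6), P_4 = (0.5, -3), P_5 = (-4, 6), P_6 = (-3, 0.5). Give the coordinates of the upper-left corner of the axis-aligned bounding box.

(-4, 6)

x-range [-4, 0.5], y-range [-6, 6].
The upper-left corner is (-4, 6).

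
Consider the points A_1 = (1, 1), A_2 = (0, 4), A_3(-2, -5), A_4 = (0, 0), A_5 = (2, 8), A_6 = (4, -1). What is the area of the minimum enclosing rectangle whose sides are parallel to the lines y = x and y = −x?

In coordinates u = x + y, v = x − y the rectangle is axis-aligned; the map (x,y)→(u,v) scales areas by 2.
u-values: 2, 4, -7, 0, 10, 3; range = 10 − (-7) = 17.
v-values: 0, -4, 3, 0, -6, 5; range = 5 − (-6) = 11.
Area = (17 × 11) / 2 = 93.5.

93.5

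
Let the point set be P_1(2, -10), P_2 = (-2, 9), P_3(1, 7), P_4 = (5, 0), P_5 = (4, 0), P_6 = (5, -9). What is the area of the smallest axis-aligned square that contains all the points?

The bounding box has width 7 and height 19.
An axis-aligned square enclosing the set must have side ≥ max(width, height).
So the minimum side is max(7, 19) = 19.
Area = 19² = 361.

361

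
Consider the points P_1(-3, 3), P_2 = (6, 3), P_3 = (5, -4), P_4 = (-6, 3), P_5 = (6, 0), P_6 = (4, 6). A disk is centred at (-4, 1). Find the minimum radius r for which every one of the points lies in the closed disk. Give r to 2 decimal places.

10.30

The required radius is the distance from (-4, 1) to the farthest point.
Squared distances: 5, 104, 106, 8, 101, 89.
Maximum is 106, attained at P_3.
r = √106 ≈ 10.30.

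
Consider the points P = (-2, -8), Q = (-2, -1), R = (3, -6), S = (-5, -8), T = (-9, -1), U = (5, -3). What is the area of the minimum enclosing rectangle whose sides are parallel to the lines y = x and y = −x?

127.5

In coordinates u = x + y, v = x − y the rectangle is axis-aligned; the map (x,y)→(u,v) scales areas by 2.
u-values: -10, -3, -3, -13, -10, 2; range = 2 − (-13) = 15.
v-values: 6, -1, 9, 3, -8, 8; range = 9 − (-8) = 17.
Area = (15 × 17) / 2 = 127.5.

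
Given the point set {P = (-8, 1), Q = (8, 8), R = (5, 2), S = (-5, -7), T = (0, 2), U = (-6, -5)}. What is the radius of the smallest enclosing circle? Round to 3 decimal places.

9.925

The farthest pair is Q–S with squared distance 394. The circle on this segment as diameter has centre (1.5, 0.5) and r² = 394/4 = 98.5.
Check P: distance² to centre = 90.5 ≤ 98.5, so it lies inside.
All remaining points lie in this disk, and no smaller disk contains both endpoints, so this is the minimum enclosing circle.
r = √(98.5) ≈ 9.925.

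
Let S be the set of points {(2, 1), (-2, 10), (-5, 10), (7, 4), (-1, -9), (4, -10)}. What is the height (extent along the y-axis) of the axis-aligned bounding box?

max y = 10, min y = -10, so height = 20.

20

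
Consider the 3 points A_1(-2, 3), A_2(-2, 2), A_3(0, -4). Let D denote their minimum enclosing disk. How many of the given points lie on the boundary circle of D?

Side lengths²: A_1A_2² = 1, A_1A_3² = 53, A_2A_3² = 40.
Since A_1A_3² = 53 ≥ 40 + 1 = 41, the angle opposite A_1A_3 is not acute, so the smallest enclosing circle has A_1A_3 as diameter.
Centre = midpoint of A_1A_3 = (-1, -0.5), r² = 53/4 = 13.25.
The points at distance exactly r from the centre are A_1, A_3 — 2 points.

2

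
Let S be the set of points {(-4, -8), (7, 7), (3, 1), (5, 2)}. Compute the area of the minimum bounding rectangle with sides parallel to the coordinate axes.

165

x ranges over [-4, 7], width 11.
y ranges over [-8, 7], height 15.
Area = 11 × 15 = 165.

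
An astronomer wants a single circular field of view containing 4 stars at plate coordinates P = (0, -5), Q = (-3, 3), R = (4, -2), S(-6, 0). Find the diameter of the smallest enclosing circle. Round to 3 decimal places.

10.198

A smallest enclosing disk is always determined by at most three of the input points on its boundary.
The farthest pair is R–S with squared distance 104. The circle on this segment as diameter has centre (-1, -1) and r² = 104/4 = 26.
Check P: distance² to centre = 17 ≤ 26, so it lies inside.
All remaining points lie in this disk, and no smaller disk contains both endpoints, so this is the minimum enclosing circle.
Diameter = 2r = 2√26 ≈ 10.198.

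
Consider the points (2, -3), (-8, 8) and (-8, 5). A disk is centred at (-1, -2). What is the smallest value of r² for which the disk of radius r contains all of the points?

The required radius is the distance from (-1, -2) to the farthest point.
Squared distances: 10, 149, 98.
Maximum is 149, attained at (-8, 8).

149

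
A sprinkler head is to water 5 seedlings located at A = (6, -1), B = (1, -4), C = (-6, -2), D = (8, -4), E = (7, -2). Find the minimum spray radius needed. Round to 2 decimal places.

By Welzl's lemma the MEC is supported by two points (diametrically opposite) or three points (on a circumcircle).
The farthest pair is C–D with squared distance 200. The circle on this segment as diameter has centre (1, -3) and r² = 200/4 = 50.
Check A: distance² to centre = 29 ≤ 50, so it lies inside.
All remaining points lie in this disk, and no smaller disk contains both endpoints, so this is the minimum enclosing circle.
r = √50 ≈ 7.07.

7.07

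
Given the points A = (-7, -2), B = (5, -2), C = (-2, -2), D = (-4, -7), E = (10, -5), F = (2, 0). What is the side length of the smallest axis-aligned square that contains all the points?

17

The bounding box has width 17 and height 7.
An axis-aligned square enclosing the set must have side ≥ max(width, height).
So the minimum side is max(17, 7) = 17.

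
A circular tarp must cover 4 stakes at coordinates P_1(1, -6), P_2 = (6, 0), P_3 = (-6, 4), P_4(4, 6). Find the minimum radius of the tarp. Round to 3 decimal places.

6.753

The minimum enclosing circle of a finite set is fixed by two of the points (as a diameter) or three (as a circumcircle).
The minimum enclosing circle is determined by three boundary points: P_1, P_3, P_4.
Their circumcentre is (-5/38, 25/38) with r² = 32929/722.
The farthest remaining point P_2 is at distance² 27457/722 ≤ 32929/722.
r = √(32929/722) ≈ 6.753.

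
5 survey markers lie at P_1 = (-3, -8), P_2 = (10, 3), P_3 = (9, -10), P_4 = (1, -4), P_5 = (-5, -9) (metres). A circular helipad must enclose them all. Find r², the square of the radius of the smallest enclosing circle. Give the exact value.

A smallest enclosing disk is always determined by at most three of the input points on its boundary.
The farthest pair is P_2–P_5 with squared distance 369. The circle on this segment as diameter has centre (2.5, -3) and r² = 369/4 = 92.25.
Check P_1: distance² to centre = 55.25 ≤ 92.25, so it lies inside.
All remaining points lie in this disk, and no smaller disk contains both endpoints, so this is the minimum enclosing circle.

92.25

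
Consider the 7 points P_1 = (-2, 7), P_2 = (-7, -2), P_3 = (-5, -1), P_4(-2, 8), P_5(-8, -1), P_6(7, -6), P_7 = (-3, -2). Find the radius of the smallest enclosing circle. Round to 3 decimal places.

A smallest enclosing disk is always determined by at most three of the input points on its boundary.
The minimum enclosing circle is determined by three boundary points: P_4, P_5, P_6.
Their circumcentre is (13/22, -5/22) with r² = 18005/242.
The farthest remaining point P_2 is at distance² 14705/242 ≤ 18005/242.
r = √(18005/242) ≈ 8.626.

8.626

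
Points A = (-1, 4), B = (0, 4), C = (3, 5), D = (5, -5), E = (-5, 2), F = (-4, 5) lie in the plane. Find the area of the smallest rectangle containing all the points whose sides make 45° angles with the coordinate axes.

In coordinates u = x + y, v = x − y the rectangle is axis-aligned; the map (x,y)→(u,v) scales areas by 2.
u-values: 3, 4, 8, 0, -3, 1; range = 8 − (-3) = 11.
v-values: -5, -4, -2, 10, -7, -9; range = 10 − (-9) = 19.
Area = (11 × 19) / 2 = 104.5.

104.5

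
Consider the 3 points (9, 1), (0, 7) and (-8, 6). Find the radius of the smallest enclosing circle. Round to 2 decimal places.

Call the three points A, B, C in the order given.
Side lengths²: AB² = 117, AC² = 314, BC² = 65.
Since AC² = 314 ≥ 117 + 65 = 182, the angle opposite AC is not acute, so the smallest enclosing circle has AC as diameter.
Centre = midpoint of AC = (0.5, 3.5), r² = 314/4 = 78.5.
r = √(78.5) ≈ 8.86.

8.86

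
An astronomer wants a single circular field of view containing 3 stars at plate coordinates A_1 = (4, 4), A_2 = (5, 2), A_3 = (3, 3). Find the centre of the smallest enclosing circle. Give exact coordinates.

Side lengths²: A_1A_2² = 5, A_1A_3² = 2, A_2A_3² = 5.
Since A_2A_3² = 5 < 5 + 2 = 7, the triangle is acute, so the smallest enclosing circle is the circumcircle.
Circumcentre = (25/6, 17/6), r² = 25/18.
Centre = (25/6, 17/6).

(25/6, 17/6)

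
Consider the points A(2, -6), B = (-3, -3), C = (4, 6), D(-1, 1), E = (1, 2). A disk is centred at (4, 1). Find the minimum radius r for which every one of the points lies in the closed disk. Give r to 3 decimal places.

8.062

The required radius is the distance from (4, 1) to the farthest point.
Squared distances: 53, 65, 25, 25, 10.
Maximum is 65, attained at B.
r = √65 ≈ 8.062.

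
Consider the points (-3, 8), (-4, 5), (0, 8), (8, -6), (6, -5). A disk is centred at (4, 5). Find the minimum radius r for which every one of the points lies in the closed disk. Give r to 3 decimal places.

The required radius is the distance from (4, 5) to the farthest point.
Squared distances: 58, 64, 25, 137, 104.
Maximum is 137, attained at (8, -6).
r = √137 ≈ 11.705.

11.705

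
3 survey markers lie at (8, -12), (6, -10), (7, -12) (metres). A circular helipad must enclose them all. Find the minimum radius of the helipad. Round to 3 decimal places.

1.414

Call the three points A, B, C in the order given.
Side lengths²: AB² = 8, AC² = 1, BC² = 5.
Since AB² = 8 ≥ 5 + 1 = 6, the angle opposite AB is not acute, so the smallest enclosing circle has AB as diameter.
Centre = midpoint of AB = (7, -11), r² = 8/4 = 2.
r = √2 ≈ 1.414.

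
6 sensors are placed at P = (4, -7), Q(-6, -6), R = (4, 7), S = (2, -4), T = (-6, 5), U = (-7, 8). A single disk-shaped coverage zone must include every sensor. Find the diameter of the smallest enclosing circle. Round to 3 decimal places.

18.601

The minimum enclosing circle of a finite set is fixed by two of the points (as a diameter) or three (as a circumcircle).
The farthest pair is P–U with squared distance 346. The circle on this segment as diameter has centre (-1.5, 0.5) and r² = 346/4 = 86.5.
Check Q: distance² to centre = 62.5 ≤ 86.5, so it lies inside.
All remaining points lie in this disk, and no smaller disk contains both endpoints, so this is the minimum enclosing circle.
Diameter = 2r = 2√(86.5) ≈ 18.601.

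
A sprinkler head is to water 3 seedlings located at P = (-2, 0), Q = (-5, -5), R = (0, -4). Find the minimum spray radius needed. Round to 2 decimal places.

Side lengths²: PQ² = 34, PR² = 20, QR² = 26.
Since PQ² = 34 < 26 + 20 = 46, the triangle is acute, so the smallest enclosing circle is the circumcircle.
Circumcentre = (-31/11, -32/11), r² = 1105/121.
r = √(1105/121) ≈ 3.02.

3.02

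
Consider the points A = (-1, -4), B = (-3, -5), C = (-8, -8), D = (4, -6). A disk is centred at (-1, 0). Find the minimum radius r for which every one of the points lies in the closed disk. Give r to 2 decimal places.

10.63

The required radius is the distance from (-1, 0) to the farthest point.
Squared distances: 16, 29, 113, 61.
Maximum is 113, attained at C.
r = √113 ≈ 10.63.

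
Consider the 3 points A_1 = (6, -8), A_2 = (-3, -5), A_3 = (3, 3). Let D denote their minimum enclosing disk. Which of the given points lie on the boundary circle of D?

A_1, A_2, A_3

Side lengths²: A_1A_2² = 90, A_1A_3² = 130, A_2A_3² = 100.
Since A_1A_3² = 130 < 100 + 90 = 190, the triangle is acute, so the smallest enclosing circle is the circumcircle.
Circumcentre = (8/3, -3), r² = 325/9.
The points at distance exactly r from the centre are A_1, A_2, A_3 — 3 points.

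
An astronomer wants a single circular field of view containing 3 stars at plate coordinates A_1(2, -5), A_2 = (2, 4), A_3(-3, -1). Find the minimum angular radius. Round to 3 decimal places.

4.528

Side lengths²: A_1A_2² = 81, A_1A_3² = 41, A_2A_3² = 50.
Since A_1A_2² = 81 < 50 + 41 = 91, the triangle is acute, so the smallest enclosing circle is the circumcircle.
Circumcentre = (1.5, -0.5), r² = 20.5.
r = √(20.5) ≈ 4.528.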